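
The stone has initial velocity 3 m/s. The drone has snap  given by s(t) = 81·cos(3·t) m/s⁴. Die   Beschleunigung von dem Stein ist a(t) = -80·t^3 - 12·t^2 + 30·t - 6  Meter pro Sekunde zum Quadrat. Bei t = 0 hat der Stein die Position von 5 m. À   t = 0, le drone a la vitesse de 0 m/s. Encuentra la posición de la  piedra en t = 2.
Partiendo de la aceleración a(t) = -80·t^3 - 12·t^2 + 30·t - 6, tomamos 2 integrales. Tomando ∫a(t)dt y aplicando v(0) = 3, encontramos v(t) = -20·t^4 - 4·t^3 + 15·t^2 - 6·t + 3. Integrando la velocidad y usando la condición inicial x(0) = 5, obtenemos x(t) = -4·t^5 - t^4 + 5·t^3 - 3·t^2 + 3·t + 5. De la ecuación de la posición x(t) = -4·t^5 - t^4 + 5·t^3 - 3·t^2 + 3·t + 5, sustituimos t = 2 para obtener x = -105.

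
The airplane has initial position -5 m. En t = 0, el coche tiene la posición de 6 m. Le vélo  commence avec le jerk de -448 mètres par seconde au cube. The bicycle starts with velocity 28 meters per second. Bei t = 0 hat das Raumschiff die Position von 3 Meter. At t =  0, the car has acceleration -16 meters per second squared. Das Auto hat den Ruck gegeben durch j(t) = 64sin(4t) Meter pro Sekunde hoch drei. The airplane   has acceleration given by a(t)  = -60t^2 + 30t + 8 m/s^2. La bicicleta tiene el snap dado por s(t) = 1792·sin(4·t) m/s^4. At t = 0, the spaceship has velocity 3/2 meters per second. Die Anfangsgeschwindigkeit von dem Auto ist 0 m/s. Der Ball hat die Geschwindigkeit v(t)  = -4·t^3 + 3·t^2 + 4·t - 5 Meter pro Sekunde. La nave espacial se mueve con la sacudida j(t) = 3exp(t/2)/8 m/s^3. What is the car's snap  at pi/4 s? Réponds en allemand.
Ausgehend von dem Ruck j(t) = 64·sin(4·t), nehmen wir 1 Ableitung. Die Ableitung von dem Ruck ergibt den Snap: s(t) = 256·cos(4·t). Wir haben den Snap s(t) = 256·cos(4·t). Durch Einsetzen von t = pi/4: s(pi/4) = -256.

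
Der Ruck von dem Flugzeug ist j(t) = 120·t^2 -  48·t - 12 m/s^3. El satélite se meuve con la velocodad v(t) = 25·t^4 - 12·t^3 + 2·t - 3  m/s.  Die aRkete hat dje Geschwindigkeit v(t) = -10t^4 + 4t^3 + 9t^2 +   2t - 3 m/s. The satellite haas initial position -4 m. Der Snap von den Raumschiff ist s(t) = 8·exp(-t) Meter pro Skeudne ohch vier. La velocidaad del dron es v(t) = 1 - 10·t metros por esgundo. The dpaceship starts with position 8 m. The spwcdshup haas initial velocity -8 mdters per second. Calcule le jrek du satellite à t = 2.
En partant de la vitesse v(t) = 25·t^4 - 12·t^3 + 2·t - 3, nous prenons 2 dérivées. En dérivant la vitesse, nous obtenons l'accélération: a(t) = 100·t^3 - 36·t^2 + 2. En dérivant l'accélération, nous obtenons le jerk: j(t) = 300·t^2 - 72·t. En utilisant j(t) = 300·t^2 - 72·t et en substituant t = 2, nous trouvons j = 1056.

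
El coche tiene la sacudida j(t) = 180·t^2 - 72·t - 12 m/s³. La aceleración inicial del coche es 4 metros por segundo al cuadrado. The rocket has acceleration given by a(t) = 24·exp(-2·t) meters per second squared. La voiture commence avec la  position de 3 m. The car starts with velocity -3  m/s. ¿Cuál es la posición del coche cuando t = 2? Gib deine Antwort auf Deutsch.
Um dies zu lösen, müssen wir 3 Integrale unserer Gleichung für den Ruck j(t) = 180·t^2 - 72·t - 12 finden. Das Integral von dem Ruck, mit a(0) = 4, ergibt die Beschleunigung: a(t) = 60·t^3 - 36·t^2 - 12·t + 4. Mit ∫a(t)dt und Anwendung von v(0) = -3, finden wir v(t) = 15·t^4 - 12·t^3 - 6·t^2 + 4·t - 3. Durch Integration von der Geschwindigkeit und Verwendung der Anfangsbedingung x(0) = 3, erhalten wir x(t) = 3·t^5 - 3·t^4 - 2·t^3 + 2·t^2 - 3·t + 3. Mit x(t) = 3·t^5 - 3·t^4 - 2·t^3 + 2·t^2 - 3·t + 3 und Einsetzen von t = 2, finden wir x = 37.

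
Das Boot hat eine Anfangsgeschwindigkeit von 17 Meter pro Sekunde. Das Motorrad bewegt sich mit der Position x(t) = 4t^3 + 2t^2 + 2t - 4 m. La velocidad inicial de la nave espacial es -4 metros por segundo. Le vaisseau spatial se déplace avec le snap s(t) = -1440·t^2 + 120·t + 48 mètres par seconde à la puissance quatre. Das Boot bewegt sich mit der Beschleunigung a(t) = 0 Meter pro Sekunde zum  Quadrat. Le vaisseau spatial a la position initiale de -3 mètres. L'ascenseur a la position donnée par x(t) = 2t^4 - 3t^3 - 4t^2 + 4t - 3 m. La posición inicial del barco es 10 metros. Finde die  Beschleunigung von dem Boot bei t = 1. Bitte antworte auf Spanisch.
Usando a(t) = 0 y sustituyendo t = 1, encontramos a = 0.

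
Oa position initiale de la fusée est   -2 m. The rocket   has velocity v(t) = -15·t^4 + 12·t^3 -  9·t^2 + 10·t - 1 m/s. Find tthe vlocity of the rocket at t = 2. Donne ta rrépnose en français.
Nous avons la vitesse v(t) = -15·t^4 + 12·t^3 - 9·t^2 + 10·t - 1. En substituant t = 2: v(2) = -161.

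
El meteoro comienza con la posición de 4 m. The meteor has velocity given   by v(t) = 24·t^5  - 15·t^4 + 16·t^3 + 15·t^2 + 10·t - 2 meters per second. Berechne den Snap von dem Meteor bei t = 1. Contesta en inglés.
We must differentiate our velocity equation v(t) = 24·t^5 - 15·t^4 + 16·t^3 + 15·t^2 + 10·t - 2 3 times. Differentiating velocity, we get acceleration: a(t) = 120·t^4 - 60·t^3 + 48·t^2 + 30·t + 10. Differentiating acceleration, we get jerk: j(t) = 480·t^3 - 180·t^2 + 96·t + 30. Taking d/dt of j(t), we find s(t) = 1440·t^2 - 360·t + 96. We have snap s(t) = 1440·t^2 - 360·t + 96. Substituting t = 1: s(1) = 1176.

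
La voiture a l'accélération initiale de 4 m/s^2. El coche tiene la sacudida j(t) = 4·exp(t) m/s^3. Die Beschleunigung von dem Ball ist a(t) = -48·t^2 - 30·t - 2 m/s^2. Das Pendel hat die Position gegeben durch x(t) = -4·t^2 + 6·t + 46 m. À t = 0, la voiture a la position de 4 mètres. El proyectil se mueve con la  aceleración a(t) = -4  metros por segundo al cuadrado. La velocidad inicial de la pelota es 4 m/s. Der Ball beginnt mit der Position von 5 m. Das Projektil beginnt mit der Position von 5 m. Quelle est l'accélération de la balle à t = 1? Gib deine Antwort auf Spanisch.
De la ecuación de la aceleración a(t) = -48·t^2 - 30·t - 2, sustituimos t = 1 para obtener a = -80.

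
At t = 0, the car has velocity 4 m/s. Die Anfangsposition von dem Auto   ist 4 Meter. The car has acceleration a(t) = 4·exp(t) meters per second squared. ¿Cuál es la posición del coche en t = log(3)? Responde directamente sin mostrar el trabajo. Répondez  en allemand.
x(log(3)) = 12.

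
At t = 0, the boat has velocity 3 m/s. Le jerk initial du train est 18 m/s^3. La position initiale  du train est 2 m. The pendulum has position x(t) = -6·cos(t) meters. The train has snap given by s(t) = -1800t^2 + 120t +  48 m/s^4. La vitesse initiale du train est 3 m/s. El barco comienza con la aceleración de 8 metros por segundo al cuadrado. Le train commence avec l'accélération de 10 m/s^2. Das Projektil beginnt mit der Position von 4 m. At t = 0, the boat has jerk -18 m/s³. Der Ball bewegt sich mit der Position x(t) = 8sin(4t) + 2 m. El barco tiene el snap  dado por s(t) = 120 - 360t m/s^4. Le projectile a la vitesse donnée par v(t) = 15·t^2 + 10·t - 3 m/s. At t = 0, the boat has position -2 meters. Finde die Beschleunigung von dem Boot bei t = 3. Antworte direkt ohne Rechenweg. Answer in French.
L'accélération à t = 3 est a = -1126.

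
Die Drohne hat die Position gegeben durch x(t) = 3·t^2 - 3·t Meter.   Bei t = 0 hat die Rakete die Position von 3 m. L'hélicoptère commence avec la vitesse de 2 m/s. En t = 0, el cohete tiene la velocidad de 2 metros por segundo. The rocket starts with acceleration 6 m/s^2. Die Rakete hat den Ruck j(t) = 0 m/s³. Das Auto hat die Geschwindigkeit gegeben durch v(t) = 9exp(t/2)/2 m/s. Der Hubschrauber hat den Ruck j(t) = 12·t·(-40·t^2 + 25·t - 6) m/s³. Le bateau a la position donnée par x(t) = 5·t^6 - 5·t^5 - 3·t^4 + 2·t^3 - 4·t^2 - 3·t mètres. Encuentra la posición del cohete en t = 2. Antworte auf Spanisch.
Necesitamos integrar nuestra ecuación de la sacudida j(t) = 0 3 veces. Integrando la sacudida y usando la condición inicial a(0) = 6, obtenemos a(t) = 6. Integrando la aceleración y usando la condición inicial v(0) = 2, obtenemos v(t) = 6·t + 2. La integral de la velocidad es la posición. Usando x(0) = 3, obtenemos x(t) = 3·t^2 + 2·t + 3. De la ecuación de la posición x(t) = 3·t^2 + 2·t + 3, sustituimos t = 2 para obtener x = 19.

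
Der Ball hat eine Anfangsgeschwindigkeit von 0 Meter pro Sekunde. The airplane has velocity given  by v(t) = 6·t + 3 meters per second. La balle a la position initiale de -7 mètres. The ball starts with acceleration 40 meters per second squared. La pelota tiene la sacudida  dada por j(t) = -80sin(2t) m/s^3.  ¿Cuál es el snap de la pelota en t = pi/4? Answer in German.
Ausgehend von dem Ruck j(t) = -80·sin(2·t), nehmen wir 1 Ableitung. Durch Ableiten von dem Ruck erhalten wir den Snap: s(t) = -160·cos(2·t). Wir haben den Snap s(t) = -160·cos(2·t). Durch Einsetzen von t = pi/4: s(pi/4) = 0.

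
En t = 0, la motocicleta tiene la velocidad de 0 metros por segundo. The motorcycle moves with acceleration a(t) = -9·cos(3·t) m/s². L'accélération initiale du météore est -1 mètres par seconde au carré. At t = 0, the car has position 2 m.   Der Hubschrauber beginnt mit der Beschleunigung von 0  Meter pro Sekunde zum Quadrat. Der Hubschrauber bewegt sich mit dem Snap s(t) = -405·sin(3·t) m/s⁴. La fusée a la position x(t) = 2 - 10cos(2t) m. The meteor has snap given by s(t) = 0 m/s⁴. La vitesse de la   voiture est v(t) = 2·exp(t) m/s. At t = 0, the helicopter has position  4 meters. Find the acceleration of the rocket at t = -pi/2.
To solve this, we need to take 2 derivatives of our position equation x(t) = 2 - 10·cos(2·t). Differentiating position, we get velocity: v(t) = 20·sin(2·t). Taking d/dt of v(t), we find a(t) = 40·cos(2·t). Using a(t) = 40·cos(2·t) and substituting t = -pi/2, we find a = -40.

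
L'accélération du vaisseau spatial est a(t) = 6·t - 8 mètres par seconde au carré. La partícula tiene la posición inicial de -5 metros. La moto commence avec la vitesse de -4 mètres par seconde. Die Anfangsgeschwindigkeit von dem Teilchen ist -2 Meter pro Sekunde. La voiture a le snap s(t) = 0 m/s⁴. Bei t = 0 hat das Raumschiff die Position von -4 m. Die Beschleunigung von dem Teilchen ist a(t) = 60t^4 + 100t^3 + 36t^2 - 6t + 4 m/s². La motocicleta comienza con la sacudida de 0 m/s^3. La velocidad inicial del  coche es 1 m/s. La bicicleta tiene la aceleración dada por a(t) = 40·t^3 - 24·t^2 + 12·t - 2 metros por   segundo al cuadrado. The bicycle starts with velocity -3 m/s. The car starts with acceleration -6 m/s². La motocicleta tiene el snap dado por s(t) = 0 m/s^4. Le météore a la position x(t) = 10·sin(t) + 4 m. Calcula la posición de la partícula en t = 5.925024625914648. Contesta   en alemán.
Ausgehend von der Beschleunigung a(t) = 60·t^4 + 100·t^3 + 36·t^2 - 6·t + 4, nehmen wir 2 Integrale. Die Stammfunktion von der Beschleunigung, mit v(0) = -2, ergibt die Geschwindigkeit: v(t) = 12·t^5 + 25·t^4 + 12·t^3 - 3·t^2 + 4·t - 2. Das Integral von der Geschwindigkeit ist die Position. Mit x(0) = -5 erhalten wir x(t) = 2·t^6 + 5·t^5 + 3·t^4 - t^3 + 2·t^2 - 2·t - 5. Mit x(t) = 2·t^6 + 5·t^5 + 3·t^4 - t^3 + 2·t^2 - 2·t - 5 und Einsetzen von t = 5.925024625914648, finden wir x = 126584.235487206.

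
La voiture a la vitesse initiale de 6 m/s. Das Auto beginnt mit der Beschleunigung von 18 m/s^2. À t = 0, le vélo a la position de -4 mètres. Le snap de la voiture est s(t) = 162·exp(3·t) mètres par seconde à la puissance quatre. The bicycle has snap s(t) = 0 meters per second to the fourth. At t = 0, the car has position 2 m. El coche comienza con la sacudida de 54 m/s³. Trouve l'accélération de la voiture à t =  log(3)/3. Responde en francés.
Pour résoudre ceci, nous devons prendre 2 primitives de notre équation du snap s(t) = 162·exp(3·t). En prenant ∫s(t)dt et en appliquant j(0) = 54, nous trouvons j(t) = 54·exp(3·t). L'intégrale du jerk est l'accélération. En utilisant a(0) = 18, nous obtenons a(t) = 18·exp(3·t). En utilisant a(t) = 18·exp(3·t) et en substituant t = log(3)/3, nous trouvons a = 54.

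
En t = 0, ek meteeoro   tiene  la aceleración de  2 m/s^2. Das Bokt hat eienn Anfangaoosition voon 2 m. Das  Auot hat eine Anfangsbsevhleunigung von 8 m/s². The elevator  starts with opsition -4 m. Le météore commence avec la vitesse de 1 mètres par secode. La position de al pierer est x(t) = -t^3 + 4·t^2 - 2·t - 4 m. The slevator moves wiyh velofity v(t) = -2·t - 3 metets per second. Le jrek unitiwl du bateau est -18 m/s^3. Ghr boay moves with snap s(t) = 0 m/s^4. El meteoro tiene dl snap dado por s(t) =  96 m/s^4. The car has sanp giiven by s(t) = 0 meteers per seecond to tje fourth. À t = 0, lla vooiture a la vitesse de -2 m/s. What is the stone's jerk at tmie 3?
Starting from position x(t) = -t^3 + 4·t^2 - 2·t - 4, we take 3 derivatives. The derivative of position gives velocity: v(t) = -3·t^2 + 8·t - 2. Taking d/dt of v(t), we find a(t) = 8 - 6·t. The derivative of acceleration gives jerk: j(t) = -6. Using j(t) = -6 and substituting t = 3, we find j = -6.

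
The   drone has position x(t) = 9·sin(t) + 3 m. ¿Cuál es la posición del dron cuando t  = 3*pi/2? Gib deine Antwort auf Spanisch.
Tenemos la posición x(t) = 9·sin(t) + 3. Sustituyendo t = 3*pi/2: x(3*pi/2) = -6.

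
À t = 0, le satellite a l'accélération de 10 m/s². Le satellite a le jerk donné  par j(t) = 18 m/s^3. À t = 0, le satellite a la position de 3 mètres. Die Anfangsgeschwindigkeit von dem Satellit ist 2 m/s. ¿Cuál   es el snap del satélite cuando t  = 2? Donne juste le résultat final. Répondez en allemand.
Bei t = 2, s = 0.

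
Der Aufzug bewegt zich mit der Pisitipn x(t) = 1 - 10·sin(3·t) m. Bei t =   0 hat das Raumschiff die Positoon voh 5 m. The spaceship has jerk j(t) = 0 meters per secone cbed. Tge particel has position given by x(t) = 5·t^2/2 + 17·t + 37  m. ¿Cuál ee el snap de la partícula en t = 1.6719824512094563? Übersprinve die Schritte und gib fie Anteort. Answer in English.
s(1.6719824512094563) = 0.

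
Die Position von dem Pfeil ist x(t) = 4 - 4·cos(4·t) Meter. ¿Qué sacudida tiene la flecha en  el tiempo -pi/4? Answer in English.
To solve this, we need to take 3 derivatives of our position equation x(t) = 4 - 4·cos(4·t). Differentiating position, we get velocity: v(t) = 16·sin(4·t). Differentiating velocity, we get acceleration: a(t) = 64·cos(4·t). The derivative of acceleration gives jerk: j(t) = -256·sin(4·t). From the given jerk equation j(t) = -256·sin(4·t), we substitute t = -pi/4 to get j = 0.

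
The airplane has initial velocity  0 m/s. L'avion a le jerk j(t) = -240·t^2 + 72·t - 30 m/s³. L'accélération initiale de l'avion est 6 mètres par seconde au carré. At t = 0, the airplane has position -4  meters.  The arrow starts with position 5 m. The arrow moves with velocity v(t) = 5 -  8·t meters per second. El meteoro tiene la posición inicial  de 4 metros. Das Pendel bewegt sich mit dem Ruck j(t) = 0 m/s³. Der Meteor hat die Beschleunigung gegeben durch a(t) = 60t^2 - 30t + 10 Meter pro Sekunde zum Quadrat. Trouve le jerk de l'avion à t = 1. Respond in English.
From the given jerk equation j(t) = -240·t^2 + 72·t - 30, we substitute t = 1 to get j = -198.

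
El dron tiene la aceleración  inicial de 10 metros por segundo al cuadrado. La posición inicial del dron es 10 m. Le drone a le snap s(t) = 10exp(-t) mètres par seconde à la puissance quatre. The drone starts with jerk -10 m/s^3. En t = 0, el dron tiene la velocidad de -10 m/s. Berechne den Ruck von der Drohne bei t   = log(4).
Um dies zu lösen, müssen wir 1 Integral unserer Gleichung für den Snap s(t) = 10·exp(-t) finden. Mit ∫s(t)dt und Anwendung von j(0) = -10, finden wir j(t) = -10·exp(-t). Wir haben den Ruck j(t) = -10·exp(-t). Durch Einsetzen von t = log(4): j(log(4)) = -5/2.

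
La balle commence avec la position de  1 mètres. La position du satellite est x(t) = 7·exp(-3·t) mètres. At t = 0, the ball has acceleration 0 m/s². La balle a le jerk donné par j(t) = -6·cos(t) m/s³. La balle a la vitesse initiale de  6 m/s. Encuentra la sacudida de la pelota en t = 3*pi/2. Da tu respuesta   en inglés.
We have jerk j(t) = -6·cos(t). Substituting t = 3*pi/2: j(3*pi/2) = 0.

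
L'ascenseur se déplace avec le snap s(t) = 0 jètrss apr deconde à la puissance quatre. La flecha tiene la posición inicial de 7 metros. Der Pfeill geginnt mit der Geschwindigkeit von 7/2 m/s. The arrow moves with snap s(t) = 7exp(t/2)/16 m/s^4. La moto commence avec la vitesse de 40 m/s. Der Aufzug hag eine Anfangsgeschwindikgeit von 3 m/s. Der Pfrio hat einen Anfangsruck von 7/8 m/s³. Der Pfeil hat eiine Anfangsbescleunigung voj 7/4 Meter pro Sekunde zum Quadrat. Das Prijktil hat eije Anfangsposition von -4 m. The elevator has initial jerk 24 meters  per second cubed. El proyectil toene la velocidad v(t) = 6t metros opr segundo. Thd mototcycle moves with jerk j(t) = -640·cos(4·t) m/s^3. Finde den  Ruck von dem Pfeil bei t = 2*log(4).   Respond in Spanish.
Necesitamos integrar nuestra ecuación del snap s(t) = 7·exp(t/2)/16 1 vez. Integrando el snap y usando la condición inicial j(0) = 7/8, obtenemos j(t) = 7·exp(t/2)/8. Usando j(t) = 7·exp(t/2)/8 y sustituyendo t = 2*log(4), encontramos j = 7/2.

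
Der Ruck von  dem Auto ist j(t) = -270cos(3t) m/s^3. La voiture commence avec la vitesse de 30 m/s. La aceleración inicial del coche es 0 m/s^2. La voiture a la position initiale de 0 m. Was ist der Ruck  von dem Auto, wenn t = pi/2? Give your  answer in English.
We have jerk j(t) = -270·cos(3·t). Substituting t = pi/2: j(pi/2) = 0.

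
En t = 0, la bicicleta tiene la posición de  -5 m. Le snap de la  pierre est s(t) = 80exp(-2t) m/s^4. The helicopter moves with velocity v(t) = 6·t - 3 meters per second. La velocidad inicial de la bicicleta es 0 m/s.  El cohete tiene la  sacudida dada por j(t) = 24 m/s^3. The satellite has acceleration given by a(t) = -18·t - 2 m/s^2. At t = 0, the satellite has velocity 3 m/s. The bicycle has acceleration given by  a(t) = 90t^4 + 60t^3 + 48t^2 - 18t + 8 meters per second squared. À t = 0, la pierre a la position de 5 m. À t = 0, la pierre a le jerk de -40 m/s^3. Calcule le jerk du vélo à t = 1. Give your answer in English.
Starting from acceleration a(t) = 90·t^4 + 60·t^3 + 48·t^2 - 18·t + 8, we take 1 derivative. Differentiating acceleration, we get jerk: j(t) = 360·t^3 + 180·t^2 + 96·t - 18. From the given jerk equation j(t) = 360·t^3 + 180·t^2 + 96·t - 18, we substitute t = 1 to get j = 618.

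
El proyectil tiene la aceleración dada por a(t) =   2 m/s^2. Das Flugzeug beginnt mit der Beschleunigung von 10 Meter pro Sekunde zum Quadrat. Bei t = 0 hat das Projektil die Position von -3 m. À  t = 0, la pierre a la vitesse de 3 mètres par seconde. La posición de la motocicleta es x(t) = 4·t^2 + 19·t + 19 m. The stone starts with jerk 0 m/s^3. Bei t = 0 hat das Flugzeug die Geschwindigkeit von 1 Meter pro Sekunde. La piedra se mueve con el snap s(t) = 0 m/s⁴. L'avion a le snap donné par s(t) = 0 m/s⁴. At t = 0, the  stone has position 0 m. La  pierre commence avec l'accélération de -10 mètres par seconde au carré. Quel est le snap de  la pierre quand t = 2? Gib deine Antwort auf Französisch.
De l'équation du snap s(t) = 0, nous substituons t = 2 pour obtenir s = 0.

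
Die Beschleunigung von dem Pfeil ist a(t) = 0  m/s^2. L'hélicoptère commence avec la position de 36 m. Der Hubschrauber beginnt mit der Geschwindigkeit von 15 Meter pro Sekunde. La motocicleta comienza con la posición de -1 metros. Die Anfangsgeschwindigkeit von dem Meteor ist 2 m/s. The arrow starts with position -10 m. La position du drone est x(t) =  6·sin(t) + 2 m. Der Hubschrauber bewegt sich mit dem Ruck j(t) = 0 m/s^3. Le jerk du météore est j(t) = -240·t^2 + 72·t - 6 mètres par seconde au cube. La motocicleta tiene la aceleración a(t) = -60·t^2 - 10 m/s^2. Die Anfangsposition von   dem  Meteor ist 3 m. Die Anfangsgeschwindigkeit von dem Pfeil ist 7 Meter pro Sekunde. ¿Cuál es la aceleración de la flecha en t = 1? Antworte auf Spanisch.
Tenemos la aceleración a(t) = 0. Sustituyendo t = 1: a(1) = 0.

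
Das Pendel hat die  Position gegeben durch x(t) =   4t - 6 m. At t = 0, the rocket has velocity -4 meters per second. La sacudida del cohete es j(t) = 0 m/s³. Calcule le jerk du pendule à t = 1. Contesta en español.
Partiendo de la posición x(t) = 4·t - 6, tomamos 3 derivadas. Tomando d/dt de x(t), encontramos v(t) = 4. La derivada de la velocidad da la aceleración: a(t) = 0. Derivando la aceleración, obtenemos la sacudida: j(t) = 0. Tenemos la sacudida j(t) = 0. Sustituyendo t = 1: j(1) = 0.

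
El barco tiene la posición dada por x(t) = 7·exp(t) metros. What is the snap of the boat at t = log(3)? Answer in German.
Ausgehend von der Position x(t) = 7·exp(t), nehmen wir 4 Ableitungen. Die Ableitung von der Position ergibt die Geschwindigkeit: v(t) = 7·exp(t). Die Ableitung von der Geschwindigkeit ergibt die Beschleunigung: a(t) = 7·exp(t). Durch Ableiten von der Beschleunigung erhalten wir den Ruck: j(t) = 7·exp(t). Durch Ableiten von dem Ruck erhalten wir den Snap: s(t) = 7·exp(t). Mit s(t) = 7·exp(t) und Einsetzen von t = log(3), finden wir s = 21.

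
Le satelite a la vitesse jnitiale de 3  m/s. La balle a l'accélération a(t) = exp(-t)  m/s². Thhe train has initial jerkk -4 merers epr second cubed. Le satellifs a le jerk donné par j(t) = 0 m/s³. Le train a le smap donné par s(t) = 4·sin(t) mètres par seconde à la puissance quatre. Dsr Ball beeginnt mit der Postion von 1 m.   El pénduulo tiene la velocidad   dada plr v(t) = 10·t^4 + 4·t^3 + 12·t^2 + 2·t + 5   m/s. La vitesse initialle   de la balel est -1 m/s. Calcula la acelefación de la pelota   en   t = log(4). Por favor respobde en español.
Tenemos la aceleración a(t) = exp(-t). Sustituyendo t = log(4): a(log(4)) = 1/4.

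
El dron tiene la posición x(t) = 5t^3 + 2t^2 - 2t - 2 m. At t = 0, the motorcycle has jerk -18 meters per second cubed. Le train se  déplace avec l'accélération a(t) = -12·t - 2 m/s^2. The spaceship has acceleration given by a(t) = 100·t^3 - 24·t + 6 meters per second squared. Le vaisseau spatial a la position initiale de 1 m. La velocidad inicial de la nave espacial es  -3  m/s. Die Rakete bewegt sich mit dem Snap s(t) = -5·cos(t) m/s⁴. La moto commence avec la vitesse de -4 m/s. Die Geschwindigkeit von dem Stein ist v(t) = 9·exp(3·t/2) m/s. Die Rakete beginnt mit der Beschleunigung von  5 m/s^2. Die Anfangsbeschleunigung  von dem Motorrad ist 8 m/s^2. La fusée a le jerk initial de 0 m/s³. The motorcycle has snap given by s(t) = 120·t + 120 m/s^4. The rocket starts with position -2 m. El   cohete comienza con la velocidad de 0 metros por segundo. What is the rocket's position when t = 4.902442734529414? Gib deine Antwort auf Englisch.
We need to integrate our snap equation s(t) = -5·cos(t) 4 times. Integrating snap and using the initial condition j(0) = 0, we get j(t) = -5·sin(t). Taking ∫j(t)dt and applying a(0) = 5, we find a(t) = 5·cos(t). Taking ∫a(t)dt and applying v(0) = 0, we find v(t) = 5·sin(t). The integral of velocity is position. Using x(0) = -2, we get x(t) = 3 - 5·cos(t). From the given position equation x(t) = 3 - 5·cos(t), we substitute t = 4.902442734529414 to get x = 2.05544159249303.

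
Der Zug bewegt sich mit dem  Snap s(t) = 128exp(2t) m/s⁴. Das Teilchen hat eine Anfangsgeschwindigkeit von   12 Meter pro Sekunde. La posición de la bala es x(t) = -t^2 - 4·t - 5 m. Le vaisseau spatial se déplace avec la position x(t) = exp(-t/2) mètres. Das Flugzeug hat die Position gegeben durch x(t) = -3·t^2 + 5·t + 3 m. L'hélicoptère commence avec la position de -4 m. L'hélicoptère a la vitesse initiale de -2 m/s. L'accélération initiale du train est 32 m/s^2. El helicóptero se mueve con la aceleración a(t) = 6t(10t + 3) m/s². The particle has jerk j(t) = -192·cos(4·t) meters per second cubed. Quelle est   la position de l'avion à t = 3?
De l'équation de la position x(t) = -3·t^2 + 5·t + 3, nous substituons t = 3 pour obtenir x = -9.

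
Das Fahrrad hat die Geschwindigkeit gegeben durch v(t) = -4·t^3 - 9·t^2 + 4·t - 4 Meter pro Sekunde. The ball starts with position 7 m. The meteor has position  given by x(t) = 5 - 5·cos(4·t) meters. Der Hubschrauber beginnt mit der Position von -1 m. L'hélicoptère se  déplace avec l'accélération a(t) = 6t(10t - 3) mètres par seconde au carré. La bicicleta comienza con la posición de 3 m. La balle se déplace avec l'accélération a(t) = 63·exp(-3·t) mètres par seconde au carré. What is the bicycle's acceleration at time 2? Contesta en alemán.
Ausgehend von der Geschwindigkeit v(t) = -4·t^3 - 9·t^2 + 4·t - 4, nehmen wir 1 Ableitung. Die Ableitung von der Geschwindigkeit ergibt die Beschleunigung: a(t) = -12·t^2 - 18·t + 4. Aus der Gleichung für die Beschleunigung a(t) = -12·t^2 - 18·t + 4, setzen wir t = 2 ein und erhalten a = -80.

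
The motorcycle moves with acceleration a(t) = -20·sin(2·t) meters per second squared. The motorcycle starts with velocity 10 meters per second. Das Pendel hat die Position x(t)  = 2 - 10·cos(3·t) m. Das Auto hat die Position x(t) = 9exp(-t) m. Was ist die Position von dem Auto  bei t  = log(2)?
Aus der Gleichung für die Position x(t) = 9·exp(-t), setzen wir t = log(2) ein und erhalten x = 9/2.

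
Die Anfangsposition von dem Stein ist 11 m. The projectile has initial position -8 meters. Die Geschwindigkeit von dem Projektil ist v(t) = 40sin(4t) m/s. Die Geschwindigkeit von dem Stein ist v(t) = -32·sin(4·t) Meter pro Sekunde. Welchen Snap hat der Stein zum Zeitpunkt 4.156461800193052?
Um dies zu lösen, müssen wir 3 Ableitungen unserer Gleichung für die Geschwindigkeit v(t) = -32·sin(4·t) nehmen. Mit d/dt von v(t) finden wir a(t) = -128·cos(4·t). Durch Ableiten von der Beschleunigung erhalten wir den Ruck: j(t) = 512·sin(4·t). Die Ableitung von dem Ruck ergibt den Snap: s(t) = 2048·cos(4·t). Wir haben den Snap s(t) = 2048·cos(4·t). Durch Einsetzen von t = 4.156461800193052: s(4.156461800193052) = -1244.16480360208.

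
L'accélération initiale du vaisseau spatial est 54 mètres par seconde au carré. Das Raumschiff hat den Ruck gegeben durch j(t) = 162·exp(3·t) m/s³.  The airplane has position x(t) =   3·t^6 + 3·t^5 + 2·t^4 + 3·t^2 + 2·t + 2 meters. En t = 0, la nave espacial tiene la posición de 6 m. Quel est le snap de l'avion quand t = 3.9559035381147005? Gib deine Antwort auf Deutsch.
Wir müssen unsere Gleichung für die Position x(t) = 3·t^6 + 3·t^5 + 2·t^4 + 3·t^2 + 2·t + 2 4-mal ableiten. Die Ableitung von der Position ergibt die Geschwindigkeit: v(t) = 18·t^5 + 15·t^4 + 8·t^3 + 6·t + 2. Mit d/dt von v(t) finden wir a(t) = 90·t^4 + 60·t^3 + 24·t^2 + 6. Durch Ableiten von der Beschleunigung erhalten wir den Ruck: j(t) = 360·t^3 + 180·t^2 + 48·t. Die Ableitung von dem Ruck ergibt den Snap: s(t) = 1080·t^2 + 360·t + 48. Wir haben den Snap s(t) = 1080·t^2 + 360·t + 48. Durch Einsetzen von t = 3.9559035381147005: s(3.9559035381147005) = 18373.2319008192.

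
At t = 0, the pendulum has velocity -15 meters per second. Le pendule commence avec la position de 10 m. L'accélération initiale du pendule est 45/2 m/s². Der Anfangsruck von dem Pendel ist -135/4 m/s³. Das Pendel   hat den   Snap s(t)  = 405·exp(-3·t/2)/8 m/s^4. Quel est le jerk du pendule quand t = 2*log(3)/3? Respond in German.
Um dies zu lösen, müssen wir 1 Stammfunktion unserer Gleichung für den Snap s(t) = 405·exp(-3·t/2)/8 finden. Das Integral von dem Snap ist der Ruck. Mit j(0) = -135/4 erhalten wir j(t) = -135·exp(-3·t/2)/4. Wir haben den Ruck j(t) = -135·exp(-3·t/2)/4. Durch Einsetzen von t = 2*log(3)/3: j(2*log(3)/3) = -45/4.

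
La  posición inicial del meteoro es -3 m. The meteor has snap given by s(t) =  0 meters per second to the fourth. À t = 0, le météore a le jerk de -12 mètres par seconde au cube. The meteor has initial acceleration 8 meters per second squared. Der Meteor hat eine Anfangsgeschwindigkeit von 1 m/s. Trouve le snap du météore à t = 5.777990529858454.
De l'équation du snap s(t) = 0, nous substituons t = 5.777990529858454 pour obtenir s = 0.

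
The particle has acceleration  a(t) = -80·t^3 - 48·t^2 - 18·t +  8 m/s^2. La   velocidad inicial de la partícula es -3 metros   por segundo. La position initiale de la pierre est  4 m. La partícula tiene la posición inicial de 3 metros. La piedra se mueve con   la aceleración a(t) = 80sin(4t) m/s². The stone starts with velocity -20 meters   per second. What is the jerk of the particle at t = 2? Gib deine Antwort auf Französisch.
En partant de l'accélération a(t) = -80·t^3 - 48·t^2 - 18·t + 8, nous prenons 1 dérivée. La dérivée de l'accélération donne le jerk: j(t) = -240·t^2 - 96·t - 18. Nous avons le jerk j(t) = -240·t^2 - 96·t - 18. En substituant t = 2: j(2) = -1170.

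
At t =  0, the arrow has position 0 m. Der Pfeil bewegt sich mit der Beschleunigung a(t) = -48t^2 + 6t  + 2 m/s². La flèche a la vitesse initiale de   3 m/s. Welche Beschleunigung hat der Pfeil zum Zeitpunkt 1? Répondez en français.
En utilisant a(t) = -48·t^2 + 6·t + 2 et en substituant t = 1, nous trouvons a = -40.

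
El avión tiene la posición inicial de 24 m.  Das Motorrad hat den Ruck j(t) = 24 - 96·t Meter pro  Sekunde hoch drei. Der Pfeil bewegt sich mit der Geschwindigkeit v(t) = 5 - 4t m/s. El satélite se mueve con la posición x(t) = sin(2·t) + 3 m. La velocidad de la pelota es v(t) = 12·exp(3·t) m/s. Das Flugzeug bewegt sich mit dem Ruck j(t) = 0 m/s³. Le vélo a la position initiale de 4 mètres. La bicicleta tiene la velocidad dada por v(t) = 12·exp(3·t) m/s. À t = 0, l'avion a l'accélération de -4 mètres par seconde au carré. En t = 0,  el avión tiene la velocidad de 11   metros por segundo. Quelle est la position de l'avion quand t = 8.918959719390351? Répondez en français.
Pour résoudre ceci, nous devons prendre 3 intégrales de notre équation du jerk j(t) = 0. L'intégrale du jerk, avec a(0) = -4, donne l'accélération: a(t) = -4. En prenant ∫a(t)dt et en appliquant v(0) = 11, nous trouvons v(t) = 11 - 4·t. En intégrant la vitesse et en utilisant la condition initiale x(0) = 24, nous obtenons x(t) = -2·t^2 + 11·t + 24. De l'équation de la position x(t) = -2·t^2 + 11·t + 24, nous substituons t = 8.918959719390351 pour obtenir x = -36.9871280389214.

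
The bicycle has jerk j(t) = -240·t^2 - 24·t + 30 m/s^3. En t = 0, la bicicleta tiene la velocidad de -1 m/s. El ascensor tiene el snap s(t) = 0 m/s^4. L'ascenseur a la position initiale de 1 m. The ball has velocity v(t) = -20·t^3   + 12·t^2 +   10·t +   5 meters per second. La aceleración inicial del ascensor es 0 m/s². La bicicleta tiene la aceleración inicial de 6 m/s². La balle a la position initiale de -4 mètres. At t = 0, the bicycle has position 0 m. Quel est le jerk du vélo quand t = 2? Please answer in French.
En utilisant j(t) = -240·t^2 - 24·t + 30 et en substituant t = 2, nous trouvons j = -978.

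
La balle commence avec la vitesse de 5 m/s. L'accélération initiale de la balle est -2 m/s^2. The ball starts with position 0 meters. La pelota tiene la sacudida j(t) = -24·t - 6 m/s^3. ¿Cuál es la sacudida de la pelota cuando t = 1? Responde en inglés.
From the given jerk equation j(t) = -24·t - 6, we substitute t = 1 to get j = -30.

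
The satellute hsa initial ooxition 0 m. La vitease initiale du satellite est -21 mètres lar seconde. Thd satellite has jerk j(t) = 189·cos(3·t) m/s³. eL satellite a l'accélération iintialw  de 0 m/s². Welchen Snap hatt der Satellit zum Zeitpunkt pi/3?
Wir müssen unsere Gleichung für den Ruck j(t) = 189·cos(3·t) 1-mal ableiten. Durch Ableiten von dem Ruck erhalten wir den Snap: s(t) = -567·sin(3·t). Aus der Gleichung für den Snap s(t) = -567·sin(3·t), setzen wir t = pi/3 ein und erhalten s = 0.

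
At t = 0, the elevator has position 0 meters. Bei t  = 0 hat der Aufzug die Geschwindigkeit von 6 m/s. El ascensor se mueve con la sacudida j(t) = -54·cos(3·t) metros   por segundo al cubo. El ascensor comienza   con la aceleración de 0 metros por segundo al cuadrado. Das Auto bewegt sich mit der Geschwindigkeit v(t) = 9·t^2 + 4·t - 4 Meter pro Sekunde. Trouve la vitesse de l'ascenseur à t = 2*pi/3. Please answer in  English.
Starting from jerk j(t) = -54·cos(3·t), we take 2 antiderivatives. Finding the antiderivative of j(t) and using a(0) = 0: a(t) = -18·sin(3·t). Taking ∫a(t)dt and applying v(0) = 6, we find v(t) = 6·cos(3·t). We have velocity v(t) = 6·cos(3·t). Substituting t = 2*pi/3: v(2*pi/3) = 6.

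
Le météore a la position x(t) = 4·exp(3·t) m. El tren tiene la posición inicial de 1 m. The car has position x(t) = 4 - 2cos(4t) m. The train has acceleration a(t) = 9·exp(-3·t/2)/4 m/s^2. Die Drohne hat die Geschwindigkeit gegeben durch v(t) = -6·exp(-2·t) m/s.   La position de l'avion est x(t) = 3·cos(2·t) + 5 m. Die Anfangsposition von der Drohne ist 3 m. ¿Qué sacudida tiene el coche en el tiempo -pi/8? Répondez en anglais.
Starting from position x(t) = 4 - 2·cos(4·t), we take 3 derivatives. Differentiating position, we get velocity: v(t) = 8·sin(4·t). The derivative of velocity gives acceleration: a(t) = 32·cos(4·t). The derivative of acceleration gives jerk: j(t) = -128·sin(4·t). Using j(t) = -128·sin(4·t) and substituting t = -pi/8, we find j = 128.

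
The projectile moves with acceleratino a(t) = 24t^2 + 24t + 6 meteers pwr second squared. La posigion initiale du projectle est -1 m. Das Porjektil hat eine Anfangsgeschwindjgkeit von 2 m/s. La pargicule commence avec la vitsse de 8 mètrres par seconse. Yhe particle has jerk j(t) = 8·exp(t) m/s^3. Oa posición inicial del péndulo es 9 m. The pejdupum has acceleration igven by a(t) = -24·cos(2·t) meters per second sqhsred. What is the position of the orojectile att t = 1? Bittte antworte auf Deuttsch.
Ausgehend von der Beschleunigung a(t) = 24·t^2 + 24·t + 6, nehmen wir 2 Integrale. Die Stammfunktion von der Beschleunigung, mit v(0) = 2, ergibt die Geschwindigkeit: v(t) = 8·t^3 + 12·t^2 + 6·t + 2. Mit ∫v(t)dt und Anwendung von x(0) = -1, finden wir x(t) = 2·t^4 + 4·t^3 + 3·t^2 + 2·t - 1. Mit x(t) = 2·t^4 + 4·t^3 + 3·t^2 + 2·t - 1 und Einsetzen von t = 1, finden wir x = 10.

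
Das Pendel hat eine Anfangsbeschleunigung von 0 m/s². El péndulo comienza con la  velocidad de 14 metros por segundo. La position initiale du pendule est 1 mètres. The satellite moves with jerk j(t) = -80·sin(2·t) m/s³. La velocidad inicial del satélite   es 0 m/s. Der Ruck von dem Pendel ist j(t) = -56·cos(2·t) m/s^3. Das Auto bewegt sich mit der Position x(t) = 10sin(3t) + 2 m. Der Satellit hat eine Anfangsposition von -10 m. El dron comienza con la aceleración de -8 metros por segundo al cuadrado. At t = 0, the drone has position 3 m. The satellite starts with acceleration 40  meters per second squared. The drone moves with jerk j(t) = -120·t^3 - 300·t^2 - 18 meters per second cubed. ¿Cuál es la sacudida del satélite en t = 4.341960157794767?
Usando j(t) = -80·sin(2·t) y sustituyendo t = 4.341960157794767, encontramos j = -53.9936806049897.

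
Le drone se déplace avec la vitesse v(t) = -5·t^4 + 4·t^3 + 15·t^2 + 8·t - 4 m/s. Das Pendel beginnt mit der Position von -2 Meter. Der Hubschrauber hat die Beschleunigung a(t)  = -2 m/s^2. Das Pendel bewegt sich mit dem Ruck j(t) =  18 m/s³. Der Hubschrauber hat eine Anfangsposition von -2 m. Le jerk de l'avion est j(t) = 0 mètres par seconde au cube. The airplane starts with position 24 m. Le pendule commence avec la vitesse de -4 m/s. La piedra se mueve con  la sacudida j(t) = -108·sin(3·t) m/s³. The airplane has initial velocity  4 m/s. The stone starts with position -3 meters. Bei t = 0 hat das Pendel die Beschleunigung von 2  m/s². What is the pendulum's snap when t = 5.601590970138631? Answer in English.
Starting from jerk j(t) = 18, we take 1 derivative. Taking d/dt of j(t), we find s(t) = 0. We have snap s(t) = 0. Substituting t = 5.601590970138631: s(5.601590970138631) = 0.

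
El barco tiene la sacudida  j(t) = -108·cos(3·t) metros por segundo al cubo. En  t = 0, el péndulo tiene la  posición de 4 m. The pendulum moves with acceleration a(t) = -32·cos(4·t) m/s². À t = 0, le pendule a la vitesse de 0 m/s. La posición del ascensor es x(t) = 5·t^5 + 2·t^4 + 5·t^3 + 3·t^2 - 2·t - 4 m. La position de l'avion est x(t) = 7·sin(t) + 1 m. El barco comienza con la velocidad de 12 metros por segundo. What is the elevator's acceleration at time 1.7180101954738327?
We must differentiate our position equation x(t) = 5·t^5 + 2·t^4 + 5·t^3 + 3·t^2 - 2·t - 4 2 times. The derivative of position gives velocity: v(t) = 25·t^4 + 8·t^3 + 15·t^2 + 6·t - 2. Taking d/dt of v(t), we find a(t) = 100·t^3 + 24·t^2 + 30·t + 6. Using a(t) = 100·t^3 + 24·t^2 + 30·t + 6 and substituting t = 1.7180101954738327, we find a = 635.458573535551.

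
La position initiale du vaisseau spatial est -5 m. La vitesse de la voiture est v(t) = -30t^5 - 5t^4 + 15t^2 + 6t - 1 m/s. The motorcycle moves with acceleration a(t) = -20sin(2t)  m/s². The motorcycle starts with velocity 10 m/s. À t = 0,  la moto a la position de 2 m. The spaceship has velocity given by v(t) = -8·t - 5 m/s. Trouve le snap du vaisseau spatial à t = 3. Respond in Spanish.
Para resolver esto, necesitamos tomar 3 derivadas de nuestra ecuación de la velocidad v(t) = -8·t - 5. Derivando la velocidad, obtenemos la aceleración: a(t) = -8. La derivada de la aceleración da la sacudida: j(t) = 0. Derivando la sacudida, obtenemos el snap: s(t) = 0. De la ecuación del snap s(t) = 0, sustituimos t = 3 para obtener s = 0.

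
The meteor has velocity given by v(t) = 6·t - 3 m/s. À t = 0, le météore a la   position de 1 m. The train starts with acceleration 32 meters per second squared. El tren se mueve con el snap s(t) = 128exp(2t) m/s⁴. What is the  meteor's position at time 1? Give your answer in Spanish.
Para resolver esto, necesitamos tomar 1 integral de nuestra ecuación de la velocidad v(t) = 6·t - 3. La antiderivada de la velocidad es la posición. Usando x(0) = 1, obtenemos x(t) = 3·t^2 - 3·t + 1. De la ecuación de la posición x(t) = 3·t^2 - 3·t + 1, sustituimos t = 1 para obtener x = 1.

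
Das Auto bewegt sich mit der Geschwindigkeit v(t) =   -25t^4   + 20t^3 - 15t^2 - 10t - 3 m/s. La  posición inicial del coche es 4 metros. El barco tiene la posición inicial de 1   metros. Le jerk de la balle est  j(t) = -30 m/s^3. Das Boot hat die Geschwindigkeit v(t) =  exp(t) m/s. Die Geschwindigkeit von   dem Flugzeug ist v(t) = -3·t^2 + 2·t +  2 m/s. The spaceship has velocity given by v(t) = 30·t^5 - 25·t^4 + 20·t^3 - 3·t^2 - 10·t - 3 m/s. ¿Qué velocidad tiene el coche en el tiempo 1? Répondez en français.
En utilisant v(t) = -25·t^4 + 20·t^3 - 15·t^2 - 10·t - 3 et en substituant t = 1, nous trouvons v = -33.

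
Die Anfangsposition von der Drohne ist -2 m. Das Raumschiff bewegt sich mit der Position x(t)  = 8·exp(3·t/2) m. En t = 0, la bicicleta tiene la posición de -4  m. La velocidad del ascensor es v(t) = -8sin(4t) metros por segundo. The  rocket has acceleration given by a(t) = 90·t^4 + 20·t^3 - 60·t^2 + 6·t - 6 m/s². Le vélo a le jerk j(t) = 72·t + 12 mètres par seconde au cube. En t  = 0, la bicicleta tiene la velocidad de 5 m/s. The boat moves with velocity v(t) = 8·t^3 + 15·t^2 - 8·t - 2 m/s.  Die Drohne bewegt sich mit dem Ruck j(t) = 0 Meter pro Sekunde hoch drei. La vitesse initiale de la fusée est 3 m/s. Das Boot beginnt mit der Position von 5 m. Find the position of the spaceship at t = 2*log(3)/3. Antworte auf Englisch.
From the given position equation x(t) = 8·exp(3·t/2), we substitute t = 2*log(3)/3 to get x = 24.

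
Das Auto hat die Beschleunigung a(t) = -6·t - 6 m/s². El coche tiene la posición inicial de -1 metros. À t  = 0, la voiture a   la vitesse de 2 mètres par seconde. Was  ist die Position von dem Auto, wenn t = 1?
Wir müssen das Integral unserer Gleichung für die Beschleunigung a(t) = -6·t - 6 2-mal finden. Das Integral von der Beschleunigung ist die Geschwindigkeit. Mit v(0) = 2 erhalten wir v(t) = -3·t^2 - 6·t + 2. Durch Integration von der Geschwindigkeit und Verwendung der Anfangsbedingung x(0) = -1, erhalten wir x(t) = -t^3 - 3·t^2 + 2·t - 1. Wir haben die Position x(t) = -t^3 - 3·t^2 + 2·t - 1. Durch Einsetzen von t = 1: x(1) = -3.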